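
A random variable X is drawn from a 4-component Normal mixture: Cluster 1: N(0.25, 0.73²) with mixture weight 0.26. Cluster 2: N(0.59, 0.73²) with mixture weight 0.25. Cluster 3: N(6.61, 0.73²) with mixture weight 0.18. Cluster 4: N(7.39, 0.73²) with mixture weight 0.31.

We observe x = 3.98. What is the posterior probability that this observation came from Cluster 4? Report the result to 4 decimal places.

By Bayes' theorem, P(k | x) = π_k f_k(x) / Σ_j π_j f_j(x).
Normal densities:
  L_1 = (1/(0.73·√(2π)))·exp(−(3.98−0.25)²/(2·0.73²)) = 0.546496·exp(-13.05395) = 1.17038e-06
  L_2 = (1/(0.73·√(2π)))·exp(−(3.98−0.59)²/(2·0.73²)) = 0.546496·exp(-10.78260) = 1.13439e-05
  L_3 = (1/(0.73·√(2π)))·exp(−(3.98−6.61)²/(2·0.73²)) = 0.546496·exp(-6.48987) = 0.000829992
  L_4 = (1/(0.73·√(2π)))·exp(−(3.98−7.39)²/(2·0.73²)) = 0.546496·exp(-10.91021) = 9.98491e-06
Multiply by the mixture weights:
  π_1·L_1 = 0.26 × 1.17038e-06 = 3.043e-07
  π_2·L_2 = 0.25 × 1.13439e-05 = 2.83597e-06
  π_3·L_3 = 0.18 × 0.000829992 = 0.000149399
  π_4·L_4 = 0.31 × 9.98491e-06 = 3.09532e-06
Denominator: 3.043e-07 + 2.83597e-06 + 0.000149399 + 3.09532e-06 = 0.000155634
So the posterior for Cluster 4 is 3.09532e-06 / 0.000155634 ≈ 0.0199.

0.0199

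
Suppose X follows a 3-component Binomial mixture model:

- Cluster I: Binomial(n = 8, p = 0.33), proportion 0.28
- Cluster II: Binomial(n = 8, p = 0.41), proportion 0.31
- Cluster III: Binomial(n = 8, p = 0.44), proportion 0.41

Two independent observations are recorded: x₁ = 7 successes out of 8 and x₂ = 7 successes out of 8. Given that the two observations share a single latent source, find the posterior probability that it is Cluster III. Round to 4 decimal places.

0.7521

P(component k | x) = w_k·f_k(x) / marginal(x), where marginal(x) = Σ_j w_j·f_j(x).
Since both observations come from the same component, the likelihood for component k is f_k(x₁)·f_k(x₂).
  L_I = [0.00228435] × [0.00228435] = 5.21825e-06
  L_II = [0.0091924] × [0.0091924] = 8.45002e-05
  L_III = [0.0143036] × [0.0143036] = 0.000204594
Weight by the priors:
  w_I·L_I = 0.28 × 5.21825e-06 = 1.46111e-06
  w_II·L_II = 0.31 × 8.45002e-05 = 2.61951e-05
  w_III·L_III = 0.41 × 0.000204594 = 8.38837e-05
Marginal: 1.46111e-06 + 2.61951e-05 + 8.38837e-05 = 0.00011154
So the posterior for Cluster III is 8.38837e-05 / 0.00011154 ≈ 0.7521.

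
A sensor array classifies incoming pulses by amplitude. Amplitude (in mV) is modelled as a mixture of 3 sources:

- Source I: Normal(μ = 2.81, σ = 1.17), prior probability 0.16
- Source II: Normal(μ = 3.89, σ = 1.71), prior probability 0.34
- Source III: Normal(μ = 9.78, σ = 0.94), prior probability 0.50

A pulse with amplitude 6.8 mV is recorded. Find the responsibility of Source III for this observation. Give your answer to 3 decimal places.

Apply Bayes' rule: the posterior for each component is proportional to its prior times its likelihood at x.
Normal densities:
  p_I = (1/(1.17·√(2π)))·exp(−(6.8−2.81)²/(2·1.17²)) = 0.340976·exp(-5.81492) = 0.00101703
  p_II = (1/(1.71·√(2π)))·exp(−(6.8−3.89)²/(2·1.71²)) = 0.233300·exp(-1.44798) = 0.0548356
  p_III = (1/(0.94·√(2π)))·exp(−(6.8−9.78)²/(2·0.94²)) = 0.424407·exp(-5.02512) = 0.00278868
Unnormalised posteriors:
  w_I·p_I = 0.16 × 0.00101703 = 0.000162725
  w_II·p_II = 0.34 × 0.0548356 = 0.0186441
  w_III·p_III = 0.50 × 0.00278868 = 0.00139434
Denominator: 0.000162725 + 0.0186441 + 0.00139434 = 0.0202012
Responsibility of Source III: 0.00139434 / 0.0202012 ≈ 0.069

0.069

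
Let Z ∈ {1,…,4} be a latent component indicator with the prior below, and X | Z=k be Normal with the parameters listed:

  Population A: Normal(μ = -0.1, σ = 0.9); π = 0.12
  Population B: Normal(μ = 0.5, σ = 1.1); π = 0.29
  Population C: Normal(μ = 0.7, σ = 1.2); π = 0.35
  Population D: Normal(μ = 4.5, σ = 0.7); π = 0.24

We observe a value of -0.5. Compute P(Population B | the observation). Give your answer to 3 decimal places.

Apply Bayes' rule: the posterior for each component is proportional to its prior times its likelihood at x.
Component likelihoods at x = -0.5:
  p_A = 0.401582
  p_B = 0.239915
  p_C = 0.201642
  p_D = 4.75194e-12
Prior × likelihood for each component:
  P(Z=A)·p_A = 0.12 × 0.401582 = 0.0481898
  P(Z=B)·p_B = 0.29 × 0.239915 = 0.0695753
  P(Z=C)·p_C = 0.35 × 0.201642 = 0.0705748
  P(Z=D)·p_D = 0.24 × 4.75194e-12 = 1.14047e-12
Normaliser: 0.0481898 + 0.0695753 + 0.0705748 + 1.14047e-12 = 0.18834
Responsibility of Population B: 0.0695753 / 0.18834 ≈ 0.369

0.369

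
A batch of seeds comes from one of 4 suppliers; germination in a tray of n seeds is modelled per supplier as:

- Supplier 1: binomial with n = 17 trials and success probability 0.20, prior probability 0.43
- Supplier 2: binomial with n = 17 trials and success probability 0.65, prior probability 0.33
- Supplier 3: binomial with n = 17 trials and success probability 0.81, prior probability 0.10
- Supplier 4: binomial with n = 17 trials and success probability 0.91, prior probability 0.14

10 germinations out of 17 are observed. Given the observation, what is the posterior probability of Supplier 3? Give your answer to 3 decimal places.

0.036

P(component k | x) = P(Z=k)·f_k(x) / marginal(x), where marginal(x) = Σ_j P(Z=j)·f_j(x).
Binomial probabilities:
  L_1 = 0.000417643
  L_2 = 0.168455
  L_3 = 0.0211349
  L_4 = 0.000362232
Multiply by the mixture weights:
  P(Z=1)·L_1 = 0.43 × 0.000417643 = 0.000179586
  P(Z=2)·L_2 = 0.33 × 0.168455 = 0.0555903
  P(Z=3)·L_3 = 0.10 × 0.0211349 = 0.00211349
  P(Z=4)·L_4 = 0.14 × 0.000362232 = 5.07124e-05
Marginal: 0.000179586 + 0.0555903 + 0.00211349 + 5.07124e-05 = 0.0579341
P(Supplier 3 | 10 germinations out of 17) = 0.00211349 / 0.0579341 ≈ 0.036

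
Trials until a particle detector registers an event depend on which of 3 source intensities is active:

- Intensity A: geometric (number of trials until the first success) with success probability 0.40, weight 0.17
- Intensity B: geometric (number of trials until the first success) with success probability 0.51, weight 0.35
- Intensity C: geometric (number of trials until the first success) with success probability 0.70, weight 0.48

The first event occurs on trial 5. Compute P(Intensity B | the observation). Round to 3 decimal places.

0.471

The responsibility of component k is P(Z=k) f_k(x) divided by Σ_j P(Z=j) f_j(x).
Geometric probabilities:
  f_A = 0.05184
  f_B = 0.0294005
  f_C = 0.00567
Weight by the priors:
  P(Z=A)·f_A = 0.17 × 0.05184 = 0.0088128
  P(Z=B)·f_B = 0.35 × 0.0294005 = 0.0102902
  P(Z=C)·f_C = 0.48 × 0.00567 = 0.0027216
Sum: 0.0088128 + 0.0102902 + 0.0027216 = 0.0218246
So the posterior for Intensity B is 0.0102902 / 0.0218246 ≈ 0.471.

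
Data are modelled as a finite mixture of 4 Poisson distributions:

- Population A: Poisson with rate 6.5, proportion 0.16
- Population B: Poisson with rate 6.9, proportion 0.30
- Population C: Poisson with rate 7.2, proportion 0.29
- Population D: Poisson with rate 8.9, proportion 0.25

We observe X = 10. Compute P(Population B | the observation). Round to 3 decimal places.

0.252

P(component k | x) = P(Z=k)·f_k(x) / marginal(x), where marginal(x) = Σ_j P(Z=j)·f_j(x).
Poisson probabilities:
  f_A = 0.0557772
  f_B = 0.0679354
  f_C = 0.0770268
  f_D = 0.117197
Weight by the priors:
  P(Z=A)·f_A = 0.16 × 0.0557772 = 0.00892435
  P(Z=B)·f_B = 0.30 × 0.0679354 = 0.0203806
  P(Z=C)·f_C = 0.29 × 0.0770268 = 0.0223378
  P(Z=D)·f_D = 0.25 × 0.117197 = 0.0292992
Normaliser: 0.00892435 + 0.0203806 + 0.0223378 + 0.0292992 = 0.0809419
Responsibility of Population B: 0.0203806 / 0.0809419 ≈ 0.252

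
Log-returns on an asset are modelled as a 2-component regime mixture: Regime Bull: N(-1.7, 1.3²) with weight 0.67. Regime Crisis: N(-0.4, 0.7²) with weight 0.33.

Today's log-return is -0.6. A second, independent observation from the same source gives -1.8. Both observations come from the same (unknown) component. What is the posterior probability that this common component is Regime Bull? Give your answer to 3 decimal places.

0.760

Apply Bayes' rule: the posterior for each component is proportional to its prior times its likelihood at x.
Since both observations come from the same component, the likelihood for component k is f_k(x₁)·f_k(x₂).
  p_Bull = [(1/(1.3·√(2π)))·exp(−(-0.6−-1.7)²/(2·1.3²)) = 0.306879·exp(-0.35799) = 0.214533] × [0.305972] = 0.0656412
  p_Crisis = [(1/(0.7·√(2π)))·exp(−(-0.6−-0.4)²/(2·0.7²)) = 0.569918·exp(-0.04082) = 0.547124] × [0.07713] = 0.0421996
Unnormalised posteriors:
  π_Bull·p_Bull = 0.67 × 0.0656412 = 0.0439796
  π_Crisis·p_Crisis = 0.33 × 0.0421996 = 0.0139259
Denominator: 0.0439796 + 0.0139259 = 0.0579055
Responsibility of Regime Bull: 0.0439796 / 0.0579055 ≈ 0.760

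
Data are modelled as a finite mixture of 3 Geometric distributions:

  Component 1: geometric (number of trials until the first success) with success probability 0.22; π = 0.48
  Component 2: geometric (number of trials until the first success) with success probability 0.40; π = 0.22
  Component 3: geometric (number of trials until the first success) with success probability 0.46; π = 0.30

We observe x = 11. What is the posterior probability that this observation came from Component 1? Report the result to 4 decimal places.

Apply Bayes' rule: the posterior for each component is proportional to its prior times its likelihood at x.
Geometric probabilities:
  L_1 = 0.0183387
  L_2 = 0.00241865
  L_3 = 0.00096983
Unnormalised posteriors:
  π_1·L_1 = 0.48 × 0.0183387 = 0.00880258
  π_2·L_2 = 0.22 × 0.00241865 = 0.000532102
  π_3·L_3 = 0.30 × 0.00096983 = 0.000290949
Normaliser: 0.00880258 + 0.000532102 + 0.000290949 = 0.00962563
P(Component 1 | 11) ≈ 0.9145

0.9145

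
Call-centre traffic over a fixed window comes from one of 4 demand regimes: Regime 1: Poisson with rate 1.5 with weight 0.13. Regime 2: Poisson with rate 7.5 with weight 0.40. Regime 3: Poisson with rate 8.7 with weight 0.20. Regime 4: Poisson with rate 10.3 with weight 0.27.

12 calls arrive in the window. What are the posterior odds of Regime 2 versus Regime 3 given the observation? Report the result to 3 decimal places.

The posterior odds equal the prior odds times the likelihood ratio: (π_i/π_j)·(f_i(x)/f_j(x)).
Component likelihoods at x = 12 calls:
  L_1 = 6.04389e-08
  L_2 = 0.0365754
  L_3 = 0.0653931
  L_4 = 0.10011
Odds = (0.40/0.20) × (0.0365754/0.0653931) = 2 × 0.559316 ≈ 1.119

1.119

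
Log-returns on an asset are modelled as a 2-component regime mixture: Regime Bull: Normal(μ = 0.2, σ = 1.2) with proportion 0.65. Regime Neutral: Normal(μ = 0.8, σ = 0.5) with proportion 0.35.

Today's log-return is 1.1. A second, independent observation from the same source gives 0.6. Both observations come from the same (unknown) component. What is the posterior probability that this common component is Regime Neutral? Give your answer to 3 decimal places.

0.770

P(component k | x) = π_k·f_k(x) / marginal(x), where marginal(x) = Σ_j π_j·f_j(x).
Since both observations come from the same component, the likelihood for component k is f_k(x₁)·f_k(x₂).
  p_Bull = [(1/(1.2·√(2π)))·exp(−(1.1−0.2)²/(2·1.2²)) = 0.332452·exp(-0.28125) = 0.250948] × [0.314486] = 0.0789196
  p_Neutral = [(1/(0.5·√(2π)))·exp(−(1.1−0.8)²/(2·0.5²)) = 0.797885·exp(-0.18000) = 0.666449] × [0.73654] = 0.490867
Weight by the priors:
  π_Bull·p_Bull = 0.65 × 0.0789196 = 0.0512977
  π_Neutral·p_Neutral = 0.35 × 0.490867 = 0.171803
Denominator: 0.0512977 + 0.171803 = 0.223101
P(Regime Neutral | x) ≈ 0.770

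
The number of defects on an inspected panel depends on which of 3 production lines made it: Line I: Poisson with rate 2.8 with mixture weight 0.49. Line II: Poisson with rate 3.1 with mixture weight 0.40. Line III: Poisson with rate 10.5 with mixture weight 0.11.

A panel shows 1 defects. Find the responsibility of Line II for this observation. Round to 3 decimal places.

0.401

Apply Bayes' rule: the posterior for each component is proportional to its prior times its likelihood at x.
Component likelihoods at x = 1 defects:
  L_I = e^(−2.8)·2.8^1/1! = 0.170268
  L_II = e^(−3.1)·3.1^1/1! = 0.139653
  L_III = e^(−10.5)·10.5^1/1! = 0.000289133
Multiply by the mixture weights:
  π_I·L_I = 0.49 × 0.170268 = 0.0834314
  π_II·L_II = 0.40 × 0.139653 = 0.055861
  π_III·L_III = 0.11 × 0.000289133 = 3.18046e-05
Evidence: 0.0834314 + 0.055861 + 3.18046e-05 = 0.139324
P(Line II | 1 defects) = 0.055861 / 0.139324 ≈ 0.401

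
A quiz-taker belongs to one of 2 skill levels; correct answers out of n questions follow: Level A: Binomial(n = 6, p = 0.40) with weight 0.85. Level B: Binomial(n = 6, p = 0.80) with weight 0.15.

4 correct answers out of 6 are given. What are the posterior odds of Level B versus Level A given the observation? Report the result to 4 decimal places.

Only the two components matter; the odds are (w_i f_i(x)) / (w_j f_j(x)).
Component likelihoods at x = 4 correct answers out of 6:
  f_A = C(6,4)·0.40^4·0.60^2 = 15·0.0256·0.36 = 0.13824
  f_B = C(6,4)·0.80^4·0.20^2 = 15·0.4096·0.04 = 0.24576
Posterior odds = (w_B·f_B) / (w_A·f_A) = (0.15·0.24576) / (0.85·0.13824) = 0.036864 / 0.117504 ≈ 0.3137

0.3137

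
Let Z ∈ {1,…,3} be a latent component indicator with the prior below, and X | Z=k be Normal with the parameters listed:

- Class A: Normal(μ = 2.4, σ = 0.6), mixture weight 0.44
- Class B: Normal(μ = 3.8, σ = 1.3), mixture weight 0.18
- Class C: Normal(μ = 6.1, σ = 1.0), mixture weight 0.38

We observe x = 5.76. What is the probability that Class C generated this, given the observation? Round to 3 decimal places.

0.890

P(component k | x) = P(Z=k)·f_k(x) / marginal(x), where marginal(x) = Σ_j P(Z=j)·f_j(x).
Component likelihoods at x = 5.76:
  f_A = (1/(0.6·√(2π)))·exp(−(5.76−2.4)²/(2·0.6²)) = 0.664904·exp(-15.68000) = 1.03044e-07
  f_B = (1/(1.3·√(2π)))·exp(−(5.76−3.8)²/(2·1.3²)) = 0.306879·exp(-1.13657) = 0.098483
  f_C = (1/(1.0·√(2π)))·exp(−(5.76−6.1)²/(2·1.0²)) = 0.398942·exp(-0.05780) = 0.376537
Multiply by the mixture weights:
  P(Z=A)·f_A = 0.44 × 1.03044e-07 = 4.53392e-08
  P(Z=B)·f_B = 0.18 × 0.098483 = 0.0177269
  P(Z=C)·f_C = 0.38 × 0.376537 = 0.143084
Normaliser: 4.53392e-08 + 0.0177269 + 0.143084 = 0.160811
So the posterior for Class C is 0.143084 / 0.160811 ≈ 0.890.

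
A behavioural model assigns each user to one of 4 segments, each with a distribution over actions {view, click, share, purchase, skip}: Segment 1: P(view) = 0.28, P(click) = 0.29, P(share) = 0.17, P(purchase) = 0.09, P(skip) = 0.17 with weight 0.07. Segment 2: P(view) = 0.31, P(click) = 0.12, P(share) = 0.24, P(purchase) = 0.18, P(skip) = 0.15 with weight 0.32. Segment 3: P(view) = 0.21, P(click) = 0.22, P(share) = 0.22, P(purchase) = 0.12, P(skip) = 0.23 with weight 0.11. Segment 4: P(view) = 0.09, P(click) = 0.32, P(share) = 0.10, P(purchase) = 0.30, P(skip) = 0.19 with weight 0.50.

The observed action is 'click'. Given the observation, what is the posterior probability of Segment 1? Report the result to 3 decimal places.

0.084

The responsibility of component k is w_k f_k(x) divided by Σ_j w_j f_j(x).
Evaluate each component's likelihood at the observed value:
  L_1 = P(click | comp) = 0.29
  L_2 = P(click | comp) = 0.12
  L_3 = P(click | comp) = 0.22
  L_4 = P(click | comp) = 0.32
Multiply by the mixture weights:
  w_1·L_1 = 0.07 × 0.29 = 0.0203
  w_2·L_2 = 0.32 × 0.12 = 0.0384
  w_3·L_3 = 0.11 × 0.22 = 0.0242
  w_4·L_4 = 0.50 × 0.32 = 0.16
Normaliser: 0.0203 + 0.0384 + 0.0242 + 0.16 = 0.2429
Responsibility of Segment 1: 0.0203 / 0.2429 ≈ 0.084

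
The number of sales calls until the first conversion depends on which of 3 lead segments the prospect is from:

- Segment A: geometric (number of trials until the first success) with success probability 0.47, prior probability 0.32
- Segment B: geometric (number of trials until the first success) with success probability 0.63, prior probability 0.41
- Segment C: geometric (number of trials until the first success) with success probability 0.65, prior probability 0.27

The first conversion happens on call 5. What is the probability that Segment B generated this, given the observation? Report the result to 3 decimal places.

0.250

By Bayes' theorem, P(k | x) = π_k f_k(x) / Σ_j π_j f_j(x).
Evaluate each component's likelihood at the observed value:
  L_A = 0.47·(1−0.47)^4 = 0.47·0.0789048 = 0.0370853
  L_B = 0.63·(1−0.63)^4 = 0.63·0.0187416 = 0.0118072
  L_C = 0.65·(1−0.65)^4 = 0.65·0.0150062 = 0.00975406
Weight by the priors:
  π_A·L_A = 0.32 × 0.0370853 = 0.0118673
  π_B·L_B = 0.41 × 0.0118072 = 0.00484096
  π_C·L_C = 0.27 × 0.00975406 = 0.0026336
Normaliser: 0.0118673 + 0.00484096 + 0.0026336 = 0.0193418
P(Segment B | 5) ≈ 0.250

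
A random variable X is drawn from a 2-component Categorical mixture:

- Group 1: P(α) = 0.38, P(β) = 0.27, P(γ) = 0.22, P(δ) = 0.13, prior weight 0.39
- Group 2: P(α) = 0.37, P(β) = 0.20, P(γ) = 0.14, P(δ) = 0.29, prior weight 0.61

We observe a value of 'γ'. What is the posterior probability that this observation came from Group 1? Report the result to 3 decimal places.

Posterior ∝ prior × likelihood, so P(k | x) ∝ π_k f_k(x); normalise over all components.
Categorical probabilities:
  p_1 = 0.22
  p_2 = 0.14
Multiply by the mixture weights:
  π_1·p_1 = 0.39 × 0.22 = 0.0858
  π_2·p_2 = 0.61 × 0.14 = 0.0854
Normaliser: 0.0858 + 0.0854 = 0.1712
So the posterior for Group 1 is 0.0858 / 0.1712 ≈ 0.501.

0.501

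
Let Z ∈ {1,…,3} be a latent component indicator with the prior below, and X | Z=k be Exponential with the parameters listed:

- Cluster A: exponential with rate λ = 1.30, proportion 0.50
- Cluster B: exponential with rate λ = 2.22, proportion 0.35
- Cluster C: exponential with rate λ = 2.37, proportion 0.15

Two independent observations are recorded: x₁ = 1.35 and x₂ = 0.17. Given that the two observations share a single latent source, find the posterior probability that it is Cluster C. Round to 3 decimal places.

0.115

The responsibility of component k is π_k f_k(x) divided by Σ_j π_j f_j(x).
Since both observations come from the same component, the likelihood for component k is f_k(x₁)·f_k(x₂).
  p_A = [0.224779] × [1.04223] = 0.234272
  p_B = [0.110859] × [1.52212] = 0.168742
  p_C = [0.0966547] × [1.58406] = 0.153107
Weight by the priors:
  π_A·p_A = 0.50 × 0.234272 = 0.117136
  π_B·p_B = 0.35 × 0.168742 = 0.0590596
  π_C·p_C = 0.15 × 0.153107 = 0.022966
Marginal: 0.117136 + 0.0590596 + 0.022966 = 0.199162
P(Cluster C | x₁,x₂) ≈ 0.115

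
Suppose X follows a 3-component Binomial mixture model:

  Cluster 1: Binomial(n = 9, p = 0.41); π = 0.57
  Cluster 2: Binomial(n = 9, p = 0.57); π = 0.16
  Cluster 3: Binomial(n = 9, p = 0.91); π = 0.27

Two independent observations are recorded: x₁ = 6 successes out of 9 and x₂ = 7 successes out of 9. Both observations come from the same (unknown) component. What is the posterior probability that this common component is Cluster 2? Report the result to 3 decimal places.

P(component k | x) = π_k·f_k(x) / marginal(x), where marginal(x) = Σ_j π_j·f_j(x).
Since both observations come from the same component, the likelihood for component k is f_k(x₁)·f_k(x₂).
  L_1 = [0.081948] × [0.0244058] = 0.00200001
  L_2 = [0.229052] × [0.130126] = 0.0298056
  L_3 = [0.034774] × [0.150688] = 0.00524001
Unnormalised posteriors:
  π_1·L_1 = 0.57 × 0.00200001 = 0.00114001
  π_2·L_2 = 0.16 × 0.0298056 = 0.00476889
  π_3·L_3 = 0.27 × 0.00524001 = 0.0014148
Denominator: 0.00114001 + 0.00476889 + 0.0014148 = 0.0073237
So the posterior for Cluster 2 is 0.00476889 / 0.0073237 ≈ 0.651.

0.651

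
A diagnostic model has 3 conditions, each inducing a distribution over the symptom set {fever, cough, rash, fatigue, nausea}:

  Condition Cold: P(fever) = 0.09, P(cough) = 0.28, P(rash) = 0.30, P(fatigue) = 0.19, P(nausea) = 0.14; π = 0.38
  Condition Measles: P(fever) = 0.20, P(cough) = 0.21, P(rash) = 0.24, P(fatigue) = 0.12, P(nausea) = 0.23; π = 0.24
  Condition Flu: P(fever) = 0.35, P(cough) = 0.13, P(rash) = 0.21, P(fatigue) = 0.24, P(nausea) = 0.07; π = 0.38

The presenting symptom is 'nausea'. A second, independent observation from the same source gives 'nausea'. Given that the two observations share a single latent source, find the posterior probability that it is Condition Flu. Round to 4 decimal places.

0.0846

Posterior ∝ prior × likelihood, so P(k | x) ∝ π_k f_k(x); normalise over all components.
Since both observations come from the same component, the likelihood for component k is f_k(x₁)·f_k(x₂).
  L_Cold = [P(nausea | comp) = 0.14] × [0.14] = 0.0196
  L_Measles = [P(nausea | comp) = 0.23] × [0.23] = 0.0529
  L_Flu = [P(nausea | comp) = 0.07] × [0.07] = 0.0049
Prior × likelihood for each component:
  π_Cold·L_Cold = 0.38 × 0.0196 = 0.007448
  π_Measles·L_Measles = 0.24 × 0.0529 = 0.012696
  π_Flu·L_Flu = 0.38 × 0.0049 = 0.001862
Normaliser: 0.007448 + 0.012696 + 0.001862 = 0.022006
So the posterior for Condition Flu is 0.001862 / 0.022006 ≈ 0.0846.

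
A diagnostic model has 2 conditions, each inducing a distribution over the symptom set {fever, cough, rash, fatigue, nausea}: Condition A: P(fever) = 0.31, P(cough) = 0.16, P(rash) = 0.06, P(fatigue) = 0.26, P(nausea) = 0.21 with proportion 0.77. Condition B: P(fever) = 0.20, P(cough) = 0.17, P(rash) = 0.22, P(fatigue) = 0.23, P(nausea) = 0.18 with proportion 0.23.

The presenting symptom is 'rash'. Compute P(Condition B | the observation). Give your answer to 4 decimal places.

0.5227

Apply Bayes' rule: the posterior for each component is proportional to its prior times its likelihood at x.
Evaluate each component's likelihood at the observed value:
  L_A = 0.06
  L_B = 0.22
Unnormalised posteriors:
  w_A·L_A = 0.77 × 0.06 = 0.0462
  w_B·L_B = 0.23 × 0.22 = 0.0506
Sum: 0.0462 + 0.0506 = 0.0968
P(Condition B | the observation) ≈ 0.5227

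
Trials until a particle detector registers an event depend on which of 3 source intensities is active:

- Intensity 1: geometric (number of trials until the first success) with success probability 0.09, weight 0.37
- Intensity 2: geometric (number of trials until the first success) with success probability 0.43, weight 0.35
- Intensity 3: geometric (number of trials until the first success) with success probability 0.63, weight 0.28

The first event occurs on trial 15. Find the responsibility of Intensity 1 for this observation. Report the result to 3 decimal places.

P(component k | x) = P(Z=k)·f_k(x) / marginal(x), where marginal(x) = Σ_j P(Z=j)·f_j(x).
Geometric probabilities:
  f_1 = 0.0240338
  f_2 = 0.00016433
  f_3 = 5.6776e-07
Weight by the priors:
  P(Z=1)·f_1 = 0.37 × 0.0240338 = 0.0088925
  P(Z=2)·f_2 = 0.35 × 0.00016433 = 5.75154e-05
  P(Z=3)·f_3 = 0.28 × 5.6776e-07 = 1.58973e-07
Marginal: 0.0088925 + 5.75154e-05 + 1.58973e-07 = 0.00895017
So the posterior for Intensity 1 is 0.0088925 / 0.00895017 ≈ 0.994.

0.994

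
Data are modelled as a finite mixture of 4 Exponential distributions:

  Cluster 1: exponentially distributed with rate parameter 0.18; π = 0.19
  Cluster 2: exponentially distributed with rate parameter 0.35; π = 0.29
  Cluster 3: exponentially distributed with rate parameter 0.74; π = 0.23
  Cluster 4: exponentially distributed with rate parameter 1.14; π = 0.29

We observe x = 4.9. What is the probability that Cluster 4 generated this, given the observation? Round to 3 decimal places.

P(component k | x) = π_k·f_k(x) / marginal(x), where marginal(x) = Σ_j π_j·f_j(x).
Exponential densities:
  L_1 = 0.18·e^(−0.18·4.9) = 0.18·e^(−0.8820) = 0.0745118
  L_2 = 0.35·e^(−0.35·4.9) = 0.35·e^(−1.7150) = 0.0629873
  L_3 = 0.74·e^(−0.74·4.9) = 0.74·e^(−3.6260) = 0.0197006
  L_4 = 1.14·e^(−1.14·4.9) = 1.14·e^(−5.5860) = 0.004275
Multiply by the mixture weights:
  π_1·L_1 = 0.19 × 0.0745118 = 0.0141572
  π_2·L_2 = 0.29 × 0.0629873 = 0.0182663
  π_3·L_3 = 0.23 × 0.0197006 = 0.00453114
  π_4·L_4 = 0.29 × 0.004275 = 0.00123975
Sum: 0.0141572 + 0.0182663 + 0.00453114 + 0.00123975 = 0.0381944
P(Cluster 4 | data) ≈ 0.032

0.032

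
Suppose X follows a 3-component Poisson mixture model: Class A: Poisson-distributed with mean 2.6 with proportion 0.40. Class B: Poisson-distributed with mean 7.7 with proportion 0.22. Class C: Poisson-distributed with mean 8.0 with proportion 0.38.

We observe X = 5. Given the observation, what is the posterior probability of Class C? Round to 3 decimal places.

0.402

Apply Bayes' rule: the posterior for each component is proportional to its prior times its likelihood at x.
Component likelihoods at x = 5:
  p_A = 0.0735394
  p_B = 0.102142
  p_C = 0.0916037
Weight by the priors:
  w_A·p_A = 0.40 × 0.0735394 = 0.0294157
  w_B·p_B = 0.22 × 0.102142 = 0.0224713
  w_C·p_C = 0.38 × 0.0916037 = 0.0348094
Sum: 0.0294157 + 0.0224713 + 0.0348094 = 0.0866964
Responsibility of Class C: 0.0348094 / 0.0866964 ≈ 0.402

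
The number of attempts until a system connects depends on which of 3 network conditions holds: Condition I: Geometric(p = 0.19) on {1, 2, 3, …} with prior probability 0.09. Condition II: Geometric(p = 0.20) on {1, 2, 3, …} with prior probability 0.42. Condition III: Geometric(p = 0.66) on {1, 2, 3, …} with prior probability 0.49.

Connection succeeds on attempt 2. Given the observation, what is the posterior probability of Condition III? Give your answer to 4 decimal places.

0.5757

Posterior ∝ prior × likelihood, so P(k | x) ∝ π_k f_k(x); normalise over all components.
Component likelihoods at x = 2:
  L_I = 0.19·(1−0.19)^1 = 0.19·0.81 = 0.1539
  L_II = 0.20·(1−0.20)^1 = 0.20·0.8 = 0.16
  L_III = 0.66·(1−0.66)^1 = 0.66·0.34 = 0.2244
Weight by the priors:
  π_I·L_I = 0.09 × 0.1539 = 0.013851
  π_II·L_II = 0.42 × 0.16 = 0.0672
  π_III·L_III = 0.49 × 0.2244 = 0.109956
Evidence: 0.013851 + 0.0672 + 0.109956 = 0.191007
P(Condition III | 2) = 0.109956 / 0.191007 ≈ 0.5757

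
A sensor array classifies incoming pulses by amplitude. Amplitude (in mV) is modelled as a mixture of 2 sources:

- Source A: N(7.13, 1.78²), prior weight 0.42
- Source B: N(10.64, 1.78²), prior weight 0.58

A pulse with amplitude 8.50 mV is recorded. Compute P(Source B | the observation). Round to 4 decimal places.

0.4741

Posterior ∝ prior × likelihood, so P(k | x) ∝ π_k f_k(x); normalise over all components.
Evaluate each component's likelihood at the observed value:
  f_A = (1/(1.78·√(2π)))·exp(−(8.50−7.13)²/(2·1.78²)) = 0.224125·exp(-0.29619) = 0.16667
  f_B = (1/(1.78·√(2π)))·exp(−(8.50−10.64)²/(2·1.78²)) = 0.224125·exp(-0.72270) = 0.108799
Weight by the priors:
  π_A·f_A = 0.42 × 0.16667 = 0.0700012
  π_B·f_B = 0.58 × 0.108799 = 0.0631036
Marginal: 0.0700012 + 0.0631036 = 0.133105
So the posterior for Source B is 0.0631036 / 0.133105 ≈ 0.4741.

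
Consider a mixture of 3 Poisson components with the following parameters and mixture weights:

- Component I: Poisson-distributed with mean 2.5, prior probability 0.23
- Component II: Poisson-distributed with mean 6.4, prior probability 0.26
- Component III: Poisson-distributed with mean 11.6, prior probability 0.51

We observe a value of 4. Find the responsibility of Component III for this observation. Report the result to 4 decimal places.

By Bayes' theorem, P(k | x) = π_k f_k(x) / Σ_j π_j f_j(x).
Evaluate each component's likelihood at the observed value:
  p_I = e^(−2.5)·2.5^4/4! = 0.133602
  p_II = e^(−6.4)·6.4^4/4! = 0.116151
  p_III = e^(−11.6)·11.6^4/4! = 0.0069152
Unnormalised posteriors:
  π_I·p_I = 0.23 × 0.133602 = 0.0307284
  π_II·p_II = 0.26 × 0.116151 = 0.0301993
  π_III·p_III = 0.51 × 0.0069152 = 0.00352675
Normaliser: 0.0307284 + 0.0301993 + 0.00352675 = 0.0644545
P(Component III | 4) = 0.00352675 / 0.0644545 ≈ 0.0547

0.0547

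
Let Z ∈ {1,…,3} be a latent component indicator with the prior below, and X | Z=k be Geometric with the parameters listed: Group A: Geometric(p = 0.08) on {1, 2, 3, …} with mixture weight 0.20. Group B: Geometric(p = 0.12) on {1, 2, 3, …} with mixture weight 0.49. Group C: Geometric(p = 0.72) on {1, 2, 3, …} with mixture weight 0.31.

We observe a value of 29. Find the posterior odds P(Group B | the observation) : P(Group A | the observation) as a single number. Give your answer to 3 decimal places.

1.059

The posterior odds equal the prior odds times the likelihood ratio: (π_i/π_j)·(f_i(x)/f_j(x)).
Geometric probabilities:
  f_A = 0.00774728
  f_B = 0.00334731
  f_C = 2.38648e-16
Odds = (0.49/0.20) × (0.00334731/0.00774728) = 2.45 × 0.432063 ≈ 1.059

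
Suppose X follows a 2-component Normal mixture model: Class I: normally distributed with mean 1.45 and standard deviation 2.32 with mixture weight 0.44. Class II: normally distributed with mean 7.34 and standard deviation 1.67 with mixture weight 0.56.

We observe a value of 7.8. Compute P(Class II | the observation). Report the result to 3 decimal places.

The responsibility of component k is P(Z=k) f_k(x) divided by Σ_j P(Z=j) f_j(x).
Normal densities:
  p_I = 0.00406119
  p_II = 0.229995
Weight by the priors:
  P(Z=I)·p_I = 0.44 × 0.00406119 = 0.00178692
  P(Z=II)·p_II = 0.56 × 0.229995 = 0.128797
Evidence: 0.00178692 + 0.128797 = 0.130584
Responsibility of Class II: 0.128797 / 0.130584 ≈ 0.986

0.986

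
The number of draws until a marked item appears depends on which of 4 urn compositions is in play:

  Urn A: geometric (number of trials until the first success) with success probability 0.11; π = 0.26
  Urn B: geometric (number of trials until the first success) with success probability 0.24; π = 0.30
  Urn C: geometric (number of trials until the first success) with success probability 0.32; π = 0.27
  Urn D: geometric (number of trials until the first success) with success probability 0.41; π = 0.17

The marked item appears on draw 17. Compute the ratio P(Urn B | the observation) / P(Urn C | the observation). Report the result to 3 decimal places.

Posterior odds = (π_i f_i(x)) / (π_j f_j(x)); the normalising sum cancels.
Evaluate each component's likelihood at the observed value:
  p_A = 0.11·(1−0.11)^16 = 0.11·0.154967 = 0.0170464
  p_B = 0.24·(1−0.24)^16 = 0.24·0.0123885 = 0.00297323
  p_C = 0.32·(1−0.32)^16 = 0.32·0.00208998 = 0.000668794
  p_D = 0.41·(1−0.41)^16 = 0.41·0.000215592 = 8.83926e-05
Posterior odds = (π_B·p_B) / (π_C·p_C) = (0.30·0.00297323) / (0.27·0.000668794) = 0.000891969 / 0.000180574 ≈ 4.940

4.940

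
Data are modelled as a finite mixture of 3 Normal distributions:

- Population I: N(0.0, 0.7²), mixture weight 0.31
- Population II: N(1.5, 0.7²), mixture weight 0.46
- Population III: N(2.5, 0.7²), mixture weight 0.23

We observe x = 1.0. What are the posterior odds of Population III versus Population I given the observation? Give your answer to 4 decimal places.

The posterior odds equal the prior odds times the likelihood ratio: (π_i/π_j)·(f_i(x)/f_j(x)).
Evaluate each component's likelihood at the observed value:
  p_I = 0.205426
  p_II = 0.441593
  p_III = 0.057373
0.0131958 / 0.0636819 ≈ 0.2072

0.2072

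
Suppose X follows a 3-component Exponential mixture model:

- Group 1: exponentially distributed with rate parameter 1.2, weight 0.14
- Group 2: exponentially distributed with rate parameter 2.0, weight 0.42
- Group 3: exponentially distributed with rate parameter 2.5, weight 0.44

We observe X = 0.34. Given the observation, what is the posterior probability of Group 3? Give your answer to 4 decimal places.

0.4667

By Bayes' theorem, P(k | x) = π_k f_k(x) / Σ_j π_j f_j(x).
Evaluate each component's likelihood at the observed value:
  f_1 = 0.797975
  f_2 = 1.01323
  f_3 = 1.06854
Weight by the priors:
  π_1·f_1 = 0.14 × 0.797975 = 0.111716
  π_2·f_2 = 0.42 × 1.01323 = 0.425558
  π_3·f_3 = 0.44 × 1.06854 = 0.470156
Marginal: 0.111716 + 0.425558 + 0.470156 = 1.00743
So the posterior for Group 3 is 0.470156 / 1.00743 ≈ 0.4667.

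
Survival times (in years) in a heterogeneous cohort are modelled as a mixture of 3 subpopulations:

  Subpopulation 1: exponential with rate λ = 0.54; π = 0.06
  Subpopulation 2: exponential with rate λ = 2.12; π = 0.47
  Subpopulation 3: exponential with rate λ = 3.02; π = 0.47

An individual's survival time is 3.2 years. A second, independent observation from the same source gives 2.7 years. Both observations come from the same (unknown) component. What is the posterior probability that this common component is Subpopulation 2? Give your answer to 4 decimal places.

0.0107

By Bayes' theorem, P(k | x) = P(Z=k) f_k(x) / Σ_j P(Z=j) f_j(x).
Since both observations come from the same component, the likelihood for component k is f_k(x₁)·f_k(x₂).
  L_1 = [0.0959252] × [0.125659] = 0.0120538
  L_2 = [0.00239929] × [0.00692523] = 1.66156e-05
  L_3 = [0.00019186] × [0.0008685] = 1.66631e-07
Weight by the priors:
  P(Z=1)·L_1 = 0.06 × 0.0120538 = 0.00072323
  P(Z=2)·L_2 = 0.47 × 1.66156e-05 = 7.80934e-06
  P(Z=3)·L_3 = 0.47 × 1.66631e-07 = 7.83164e-08
Evidence: 0.00072323 + 7.80934e-06 + 7.83164e-08 = 0.000731118
Responsibility of Subpopulation 2: 7.80934e-06 / 0.000731118 ≈ 0.0107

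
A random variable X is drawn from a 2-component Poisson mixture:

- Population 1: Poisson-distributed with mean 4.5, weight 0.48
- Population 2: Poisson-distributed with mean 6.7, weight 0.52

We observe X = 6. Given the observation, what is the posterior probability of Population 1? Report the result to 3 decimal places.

0.433

Apply Bayes' rule: the posterior for each component is proportional to its prior times its likelihood at x.
Poisson probabilities:
  p_1 = e^(−4.5)·4.5^6/6! = 0.12812
  p_2 = e^(−6.7)·6.7^6/6! = 0.154648
Unnormalised posteriors:
  π_1·p_1 = 0.48 × 0.12812 = 0.0614977
  π_2·p_2 = 0.52 × 0.154648 = 0.0804168
Evidence: 0.0614977 + 0.0804168 = 0.141914
P(Population 1 | the observation) = 0.0614977 / 0.141914 ≈ 0.433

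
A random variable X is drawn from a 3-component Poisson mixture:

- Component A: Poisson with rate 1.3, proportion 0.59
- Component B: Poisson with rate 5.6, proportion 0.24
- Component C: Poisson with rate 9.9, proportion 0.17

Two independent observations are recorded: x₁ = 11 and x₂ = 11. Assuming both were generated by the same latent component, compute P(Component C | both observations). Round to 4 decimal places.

0.9731

Apply Bayes' rule: the posterior for each component is proportional to its prior times its likelihood at x.
Since both observations come from the same component, the likelihood for component k is f_k(x₁)·f_k(x₂).
  f_A = [e^(−1.3)·1.3^11/11! = 1.2236e-07] × [1.2236e-07] = 1.49719e-14
  f_B = [e^(−5.6)·5.6^11/11! = 0.0157349] × [0.0157349] = 0.000247587
  f_C = [e^(−9.9)·9.9^11/11! = 0.112542] × [0.112542] = 0.0126658
Prior × likelihood for each component:
  π_A·f_A = 0.59 × 1.49719e-14 = 8.83342e-15
  π_B·f_B = 0.24 × 0.000247587 = 5.94208e-05
  π_C·f_C = 0.17 × 0.0126658 = 0.00215318
Evidence: 8.83342e-15 + 5.94208e-05 + 0.00215318 = 0.0022126
P(Component C | x₁, x₂) ≈ 0.9731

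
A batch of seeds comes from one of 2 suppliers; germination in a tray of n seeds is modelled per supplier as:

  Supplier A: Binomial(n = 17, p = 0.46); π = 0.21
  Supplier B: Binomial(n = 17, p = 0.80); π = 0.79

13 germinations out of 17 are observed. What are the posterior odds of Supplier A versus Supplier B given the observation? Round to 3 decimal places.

Posterior odds = (w_i f_i(x)) / (w_j f_j(x)); the normalising sum cancels.
Component likelihoods at x = 13 germinations out of 17:
  p_A = C(17,13)·0.46^13·0.54^4 = 2380·4.12907e-05·0.0850306 = 0.0083561
  p_B = C(17,13)·0.80^13·0.20^4 = 2380·0.0549756·0.0016 = 0.209347
Odds = (0.21/0.79) × (0.0083561/0.209347) = 0.265823 × 0.0399151 ≈ 0.011

0.011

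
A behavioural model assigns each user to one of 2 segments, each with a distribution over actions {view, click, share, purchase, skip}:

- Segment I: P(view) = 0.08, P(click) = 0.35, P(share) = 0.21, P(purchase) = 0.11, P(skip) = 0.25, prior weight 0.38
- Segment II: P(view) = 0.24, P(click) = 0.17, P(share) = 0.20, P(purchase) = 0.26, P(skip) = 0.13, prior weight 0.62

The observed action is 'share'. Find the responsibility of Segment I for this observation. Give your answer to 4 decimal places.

0.3916

The responsibility of component k is π_k f_k(x) divided by Σ_j π_j f_j(x).
Component likelihoods at x = 'share':
  f_I = 0.21
  f_II = 0.2
Unnormalised posteriors:
  π_I·f_I = 0.38 × 0.21 = 0.0798
  π_II·f_II = 0.62 × 0.2 = 0.124
Denominator: 0.0798 + 0.124 = 0.2038
So the posterior for Segment I is 0.0798 / 0.2038 ≈ 0.3916.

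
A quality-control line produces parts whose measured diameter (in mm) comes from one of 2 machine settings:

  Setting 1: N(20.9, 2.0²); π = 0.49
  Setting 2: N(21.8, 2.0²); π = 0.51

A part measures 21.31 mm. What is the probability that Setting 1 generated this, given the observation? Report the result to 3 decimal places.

The responsibility of component k is P(Z=k) f_k(x) divided by Σ_j P(Z=j) f_j(x).
Normal densities:
  f_1 = (1/(2.0·√(2π)))·exp(−(21.31−20.9)²/(2·2.0²)) = 0.199471·exp(-0.02101) = 0.195323
  f_2 = (1/(2.0·√(2π)))·exp(−(21.31−21.8)²/(2·2.0²)) = 0.199471·exp(-0.03001) = 0.193573
Unnormalised posteriors:
  P(Z=1)·f_1 = 0.49 × 0.195323 = 0.0957085
  P(Z=2)·f_2 = 0.51 × 0.193573 = 0.0987225
Sum: 0.0957085 + 0.0987225 = 0.194431
Responsibility of Setting 1: 0.0957085 / 0.194431 ≈ 0.492

0.492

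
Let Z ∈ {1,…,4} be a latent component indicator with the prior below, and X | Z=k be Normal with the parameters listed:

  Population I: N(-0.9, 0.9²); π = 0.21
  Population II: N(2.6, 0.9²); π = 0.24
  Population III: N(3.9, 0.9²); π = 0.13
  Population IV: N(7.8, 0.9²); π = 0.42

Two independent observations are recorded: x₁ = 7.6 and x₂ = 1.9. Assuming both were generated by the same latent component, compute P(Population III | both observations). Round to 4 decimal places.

0.9852

By Bayes' theorem, P(k | x) = π_k f_k(x) / Σ_j π_j f_j(x).
Since both observations come from the same component, the likelihood for component k is f_k(x₁)·f_k(x₂).
  p_I = [(1/(0.9·√(2π)))·exp(−(7.6−-0.9)²/(2·0.9²)) = 0.443269·exp(-44.59877) = 1.89526e-20] × [0.00350668] = 6.6461e-23
  p_II = [(1/(0.9·√(2π)))·exp(−(7.6−2.6)²/(2·0.9²)) = 0.443269·exp(-15.43210) = 8.80222e-08] × [0.327572] = 2.88336e-08
  p_III = [(1/(0.9·√(2π)))·exp(−(7.6−3.9)²/(2·0.9²)) = 0.443269·exp(-8.45062) = 9.4757e-05] × [0.0375263] = 3.55588e-06
  p_IV = [(1/(0.9·√(2π)))·exp(−(7.6−7.8)²/(2·0.9²)) = 0.443269·exp(-0.02469) = 0.432458] × [2.06394e-10] = 8.9257e-11
Unnormalised posteriors:
  π_I·p_I = 0.21 × 6.6461e-23 = 1.39568e-23
  π_II·p_II = 0.24 × 2.88336e-08 = 6.92007e-09
  π_III·p_III = 0.13 × 3.55588e-06 = 4.62264e-07
  π_IV·p_IV = 0.42 × 8.9257e-11 = 3.74879e-11
Denominator: 1.39568e-23 + 6.92007e-09 + 4.62264e-07 + 3.74879e-11 = 4.69221e-07
Responsibility of Population III: 4.62264e-07 / 4.69221e-07 ≈ 0.9852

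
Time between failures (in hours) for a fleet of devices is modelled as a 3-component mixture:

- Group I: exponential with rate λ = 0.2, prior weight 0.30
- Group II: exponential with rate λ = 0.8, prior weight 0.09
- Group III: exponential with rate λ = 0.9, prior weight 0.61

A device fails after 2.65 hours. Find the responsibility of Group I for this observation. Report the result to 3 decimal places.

By Bayes' theorem, P(k | x) = P(Z=k) f_k(x) / Σ_j P(Z=j) f_j(x).
Exponential densities:
  L_I = 0.2·e^(−0.2·2.65) = 0.2·e^(−0.5300) = 0.117721
  L_II = 0.8·e^(−0.8·2.65) = 0.8·e^(−2.1200) = 0.0960253
  L_III = 0.9·e^(−0.9·2.65) = 0.9·e^(−2.3850) = 0.0828801
Multiply by the mixture weights:
  P(Z=I)·L_I = 0.30 × 0.117721 = 0.0353163
  P(Z=II)·L_II = 0.09 × 0.0960253 = 0.00864228
  P(Z=III)·L_III = 0.61 × 0.0828801 = 0.0505568
Denominator: 0.0353163 + 0.00864228 + 0.0505568 = 0.0945154
So the posterior for Group I is 0.0353163 / 0.0945154 ≈ 0.374.

0.374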